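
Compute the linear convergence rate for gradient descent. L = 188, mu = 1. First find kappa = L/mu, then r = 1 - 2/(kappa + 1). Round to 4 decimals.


Step 1: Compute the condition number.
kappa = L/mu = 188/1 = 188.0
Step 2: Compute the convergence rate.
r = 1 - 2/(kappa + 1) = 1 - 2*mu/(L + mu) = (L - mu)/(L + mu) = 187/189 = 0.9894


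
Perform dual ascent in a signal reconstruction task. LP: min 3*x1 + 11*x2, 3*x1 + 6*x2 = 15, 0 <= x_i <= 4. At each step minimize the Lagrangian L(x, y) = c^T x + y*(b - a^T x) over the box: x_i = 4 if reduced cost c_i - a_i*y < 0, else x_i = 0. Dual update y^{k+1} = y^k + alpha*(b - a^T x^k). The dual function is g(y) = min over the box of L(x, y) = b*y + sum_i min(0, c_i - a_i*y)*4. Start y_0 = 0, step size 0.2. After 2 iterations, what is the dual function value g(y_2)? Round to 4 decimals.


Dual ascent for LP: min 3*x1 + 11*x2, 3*x1 + 6*x2 = 15, 0 <= x_i <= 4
Step 1: y^k = 0.0, reduced costs: (3.0, 11.0)
  x^k = (0.0, 0.0), subgradient = b - a^T x = 15.0
  y^{k+1} = 0.0 + 0.2*15.0 = 3.0
Step 2: y^k = 3.0, reduced costs: (-6.0, -7.0)
  x^k = (4.0, 4.0), subgradient = b - a^T x = -21.0
  y^{k+1} = 3.0 + 0.2*-21.0 = -1.2
Dual objective at y_2 = -1.2: reduced costs (6.6, 18.2), box minimizer x = (0.0, 0.0)
g(y_2) = b*y + (c1 - a1*y)*x1 + (c2 - a2*y)*x2 = 15*(-1.2) + 6.6*0.0 + 18.2*0.0 = -18.0 + 0.0 + 0.0 = -18.0


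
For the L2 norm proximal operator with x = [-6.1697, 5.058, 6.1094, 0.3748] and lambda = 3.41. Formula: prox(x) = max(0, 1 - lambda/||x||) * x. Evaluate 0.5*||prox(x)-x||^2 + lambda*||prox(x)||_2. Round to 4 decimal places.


Step 1: Compute ||x||.
||x|| = 10.0555
Step 2: Compute scaling factor.
scale = max(0, 1 - 3.41/10.0555) = 0.6609
Step 3: prox(x) = [-4.0775, 3.3427, 4.0376, 0.2477]
||prox(x)|| = 6.6455
Step 4: Proximal objective.
0.5*||prox-x||^2 = 5.8141
lambda*||prox|| = 22.6612
Total = 28.4753


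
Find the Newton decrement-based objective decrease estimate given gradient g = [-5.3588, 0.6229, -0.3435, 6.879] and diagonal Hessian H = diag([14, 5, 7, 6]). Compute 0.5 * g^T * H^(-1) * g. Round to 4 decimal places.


Step 1: H is diagonal, so H^(-1) * g = [-0.3828, 0.1246, -0.0491, 1.1465].
Step 2: g^T H^(-1) g = sum_i g_i^2 / H_ii
  = (-5.3588)^2/14 + (0.6229)^2/5 + (-0.3435)^2/7 + (6.879)^2/6
  = 2.0512 + 0.0776 + 0.0169 + 7.8868 = 10.0324
Step 3: Objective decrease = 0.5 * g^T H^(-1) g = 5.0162


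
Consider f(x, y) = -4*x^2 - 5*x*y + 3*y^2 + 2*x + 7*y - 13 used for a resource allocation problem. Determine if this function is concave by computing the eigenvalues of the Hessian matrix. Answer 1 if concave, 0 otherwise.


The Hessian of f(x,y) = -4*x^2 - 5*x*y + 3*y^2 + 2*x + 7*y - 13 is:
H = [[-8, -5], [-5, 6]]
Trace = -8 + 6 = -2
Determinant = -8*6 - (-5)^2 = -73
Discriminant = (-2)^2 - 4*-73 = 296.0
Eigenvalues: lambda_1 = -9.6023, lambda_2 = 7.6023
The function is not concave.

0


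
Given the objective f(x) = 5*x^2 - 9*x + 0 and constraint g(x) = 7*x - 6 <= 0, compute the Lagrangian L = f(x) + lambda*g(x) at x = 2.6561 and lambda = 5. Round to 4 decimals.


Step 1: Evaluate f(x).
f(2.6561) = 5*2.6561^2 - 9*2.6561 + 0 = 11.3694
Step 2: Evaluate g(x).
g(2.6561) = 7*2.6561 - 6 = 12.5927
Step 3: Compute Lagrangian.
L = 11.3694 + 5*12.5927 = 74.3329


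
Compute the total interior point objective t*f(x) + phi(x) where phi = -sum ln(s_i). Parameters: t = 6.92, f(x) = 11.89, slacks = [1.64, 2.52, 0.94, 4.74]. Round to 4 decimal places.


Step 1: Compute log-barrier.
ln values: [0.4947, 0.9243, -0.0619, 1.556]
phi = -(0.4947 + 0.9243 - 0.0619 + 1.556) = -2.9131
Step 2: Compute augmented objective.
t*f(x) = 6.92*11.89 = 82.2788
Total = 82.2788 - 2.9131 = 79.3657


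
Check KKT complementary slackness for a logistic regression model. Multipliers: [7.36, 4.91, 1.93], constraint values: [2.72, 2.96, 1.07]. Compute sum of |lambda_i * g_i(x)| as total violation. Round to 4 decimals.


KKT complementary slackness check:
lambda_1 * g_1 = 7.36 * 2.72 = 20.0192
lambda_2 * g_2 = 4.91 * 2.96 = 14.5336
lambda_3 * g_3 = 1.93 * 1.07 = 2.0651
Total violation = 20.0192 + 14.5336 + 2.0651 = 36.6179


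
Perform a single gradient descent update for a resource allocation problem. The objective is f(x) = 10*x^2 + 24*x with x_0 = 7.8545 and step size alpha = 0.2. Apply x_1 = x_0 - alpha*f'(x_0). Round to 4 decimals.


We compute the gradient at x_0 and apply the update.
f'(x) = 20*x + 24
f'(7.8545) = 20*7.8545 + 24 = 181.09
x_1 = 7.8545 - 0.2*181.09 = -28.3635


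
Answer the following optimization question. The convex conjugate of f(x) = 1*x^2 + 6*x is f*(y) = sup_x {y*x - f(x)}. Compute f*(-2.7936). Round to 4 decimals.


f*(y) = sup_x {y*x - a*x^2 - b*x} = sup_x {(y-b)*x - a*x^2}
FOC: (y - b) - 2a*x = 0 => x* = (y - b)/(2a)
x* = (-2.7936 - 6)/(2*1) = -4.3968
f*(-2.7936) = (y-b)^2/(4a) = (-2.7936 - 6)^2/(4*1)
= 77.3274/4 = 19.3319


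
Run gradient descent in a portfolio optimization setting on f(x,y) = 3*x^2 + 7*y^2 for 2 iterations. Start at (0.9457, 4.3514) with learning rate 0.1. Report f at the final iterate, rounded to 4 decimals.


Gradient descent on f(x,y) = 3*x^2 + 7*y^2.
Starting point: (0.9457, 4.3514), alpha = 0.1
Step 1: grad_x = 2*3*0.9457 = 5.6742, grad_y = 2*7*4.3514 = 60.9196
  x_1 = 0.9457 - 0.1*5.6742 = 0.3783
  y_1 = 4.3514 - 0.1*60.9196 = -1.7406
Step 2: grad_x = 2*3*0.3783 = 2.2697, grad_y = 2*7*-1.7406 = -24.3678
  x_2 = 0.3783 - 0.1*2.2697 = 0.1513
  y_2 = -1.7406 - 0.1*-24.3678 = 0.6962
f(0.1513, 0.6962) = 3*0.1513^2 + 7*0.6962^2 = 3.4618


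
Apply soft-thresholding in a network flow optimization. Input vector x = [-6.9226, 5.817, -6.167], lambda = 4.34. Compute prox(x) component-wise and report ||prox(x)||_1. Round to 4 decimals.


Soft-thresholding with lambda = 4.34:
prox(-6.9226) = sign(-6.9226)*max(|-6.9226| - 4.34, 0) = -2.5826
prox(5.817) = sign(5.817)*max(|5.817| - 4.34, 0) = 1.477
prox(-6.167) = sign(-6.167)*max(|-6.167| - 4.34, 0) = -1.827
prox(x) = [-2.5826, 1.477, -1.827]
||prox(x)||_1 = 2.5826 + 1.477 + 1.827 = 5.8866


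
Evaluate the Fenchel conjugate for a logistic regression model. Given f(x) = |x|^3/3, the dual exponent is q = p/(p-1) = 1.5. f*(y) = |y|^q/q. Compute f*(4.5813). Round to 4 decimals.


The conjugate exponent q satisfies 1/p + 1/q = 1.
p = 3, so q = 3/(3 - 1) = 1.5
|y|^q = 4.5813^1.5 = 9.8058
f*(4.5813) = 9.8058 / 1.5 = 6.5372


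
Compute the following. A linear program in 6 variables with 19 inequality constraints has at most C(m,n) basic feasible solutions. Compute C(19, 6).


Each vertex corresponds to some choice of n active constraints out of m, so the number of vertices is at most C(m, n) = m! / (n!(m-n)!).
m = 19, n = 6
Numerator: 19 * 18 * 17 * 16 * 15 * 14
Denominator: 6! = 720
C(19, 6) = 27132


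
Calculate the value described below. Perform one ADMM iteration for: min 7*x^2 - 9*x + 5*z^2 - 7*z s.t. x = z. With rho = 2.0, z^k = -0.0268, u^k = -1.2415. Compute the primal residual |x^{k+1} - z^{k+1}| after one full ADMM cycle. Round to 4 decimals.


ADMM iteration with rho = 2.0, z^k = -0.0268, u^k = -1.2415
Step 1: x-update.
Minimize 7*x^2 - 9*x + (2.0/2)*(x + 0.0268 - 1.2415)^2
FOC: (2*7 + 2.0)*x = 9 + 2.0*(-0.0268 + 1.2415)
x^{k+1} = 0.7143
Step 2: z-update.
Minimize 5*z^2 - 7*z + (2.0/2)*(0.7143 - z - 1.2415)^2
FOC: (2*5 + 2.0)*z = 7 + 2.0*(0.7143 - 1.2415)
z^{k+1} = 0.4955
Step 3: u-update.
u^{k+1} = -1.2415 + 0.7143 - 0.4955 = -1.0226
Step 4: Primal residual = |0.7143 - 0.4955| = 0.2189


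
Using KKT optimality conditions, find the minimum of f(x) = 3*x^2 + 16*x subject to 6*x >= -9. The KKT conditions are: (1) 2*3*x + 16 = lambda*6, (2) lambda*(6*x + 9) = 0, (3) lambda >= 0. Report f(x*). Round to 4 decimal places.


Step 1: Try lambda = 0 (constraint inactive).
x_unc = -16/(2*3) = -2.6667
Check: 6*-2.6667 = -16.0002 < -9 -- violated!
Step 2: Constraint must be active: 6*x = -9
x* = -9/6 = -1.5
lambda = (2*3*(-1.5) + 16)/6 = 1.1667
Step 3: Compute optimal value.
f(x*) = 3*(-1.5)^2 + 16*(-1.5) = -17.25


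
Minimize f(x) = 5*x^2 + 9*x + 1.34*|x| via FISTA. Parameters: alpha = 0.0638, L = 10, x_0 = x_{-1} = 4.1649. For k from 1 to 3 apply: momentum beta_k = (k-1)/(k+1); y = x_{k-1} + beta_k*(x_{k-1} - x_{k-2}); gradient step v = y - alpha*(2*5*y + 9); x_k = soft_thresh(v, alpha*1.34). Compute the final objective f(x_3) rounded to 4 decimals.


FISTA on f(x) = 5*x^2 + 9*x + 1.34*|x|
L = 10, alpha = 0.0638
Iteration 1: beta = 0.0, y = 4.1649 + 0.0*(4.1649 - 4.1649) = 4.1649
  grad(y) = 50.649, v = y - alpha*grad = 0.9335
  prox(v) = soft_thresh(0.9335, 0.0855) = 0.848
Iteration 2: beta = 0.3333, y = 0.848 + 0.3333*(0.848 - 4.1649) = -0.2576
  grad(y) = 6.4237, v = y - alpha*grad = -0.6675
  prox(v) = soft_thresh(-0.6675, 0.0855) = -0.582
Iteration 3: beta = 0.5, y = -0.582 + 0.5*(-0.582 - 0.848) = -1.297
  grad(y) = -3.9696, v = y - alpha*grad = -1.0437
  prox(v) = soft_thresh(-1.0437, 0.0855) = -0.9582
f(x_3) = 5*(-0.9582)^2 + 9*(-0.9582) + 1.34*|-0.9582| = -2.7491


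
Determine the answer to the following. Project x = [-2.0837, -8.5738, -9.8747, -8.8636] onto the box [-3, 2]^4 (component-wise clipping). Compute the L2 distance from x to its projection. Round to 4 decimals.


Project each component onto [-3, 2].
clip(-2.0837) = -2.0837, clip(-8.5738) = -3.0, clip(-9.8747) = -3.0, clip(-8.8636) = -3.0
Projection = [-2.0837, -3.0, -3.0, -3.0]
Squared diffs: [0.0, 31.0672, 47.2615, 34.3818]
Distance = sqrt(112.7105) = 10.6165


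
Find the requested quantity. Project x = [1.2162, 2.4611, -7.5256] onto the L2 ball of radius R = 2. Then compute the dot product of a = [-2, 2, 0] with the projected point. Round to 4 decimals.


Step 1: Compute ||x|| (intermediates to 6 decimals).
||x|| = sqrt(1.2162^2 + 2.4611^2 + (-7.5256)^2) = 8.010669
Step 2: Project.
Since ||x|| > R, scale = R/||x|| = 2/8.010669 = 0.249667, proj(x) = scale * x
proj(x) = [0.303645, 0.614455, -1.878894]
Step 3: Dot product.
a^T * proj(x) = -2*0.303645 + 2*0.614455 + 0*(-1.878894) = 0.6216


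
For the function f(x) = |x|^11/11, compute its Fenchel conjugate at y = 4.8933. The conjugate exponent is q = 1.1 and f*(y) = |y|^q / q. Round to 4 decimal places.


The conjugate exponent q satisfies 1/p + 1/q = 1.
p = 11, so q = 11/(11 - 1) = 1.1
|y|^q = 4.8933^1.1 = 5.7354
f*(4.8933) = 5.7354 / 1.1 = 5.214


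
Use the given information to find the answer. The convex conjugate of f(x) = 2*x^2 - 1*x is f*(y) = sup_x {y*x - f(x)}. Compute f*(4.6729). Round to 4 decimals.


f*(y) = sup_x {y*x - a*x^2 - b*x} = sup_x {(y-b)*x - a*x^2}
FOC: (y - b) - 2a*x = 0 => x* = (y - b)/(2a)
x* = (4.6729 + 1)/(2*2) = 1.4182
f*(4.6729) = (y-b)^2/(4a) = (4.6729 + 1)^2/(4*2)
= 32.1818/8 = 4.0227


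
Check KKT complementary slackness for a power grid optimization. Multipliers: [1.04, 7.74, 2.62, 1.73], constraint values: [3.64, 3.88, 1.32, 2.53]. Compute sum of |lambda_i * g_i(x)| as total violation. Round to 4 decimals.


KKT complementary slackness check:
lambda_1 * g_1 = 1.04 * 3.64 = 3.7856
lambda_2 * g_2 = 7.74 * 3.88 = 30.0312
lambda_3 * g_3 = 2.62 * 1.32 = 3.4584
lambda_4 * g_4 = 1.73 * 2.53 = 4.3769
Total violation = 3.7856 + 30.0312 + 3.4584 + 4.3769 = 41.6521


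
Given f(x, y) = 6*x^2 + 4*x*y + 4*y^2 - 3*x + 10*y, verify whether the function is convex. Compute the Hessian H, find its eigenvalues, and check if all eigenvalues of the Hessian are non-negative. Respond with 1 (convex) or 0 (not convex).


The Hessian of f(x,y) = 6*x^2 + 4*x*y + 4*y^2 - 3*x + 10*y is:
H = [[12, 4], [4, 8]]
Trace = 12 + 8 = 20
Determinant = 12*8 - (4)^2 = 80
Discriminant = (20)^2 - 4*80 = 80.0
Eigenvalues: lambda_1 = 5.5279, lambda_2 = 14.4721
The function is convex.

1


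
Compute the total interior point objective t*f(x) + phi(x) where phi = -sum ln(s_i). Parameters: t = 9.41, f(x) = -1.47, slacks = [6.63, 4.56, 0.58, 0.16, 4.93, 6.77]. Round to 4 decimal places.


Step 1: Compute log-barrier.
ln values: [1.8916, 1.5173, -0.5447, -1.8326, 1.5953, 1.9125]
phi = -(1.8916 + 1.5173 - 0.5447 - 1.8326 + 1.5953 + 1.9125) = -4.5395
Step 2: Compute augmented objective.
t*f(x) = 9.41*-1.47 = -13.8327
Total = -13.8327 - 4.5395 = -18.3722


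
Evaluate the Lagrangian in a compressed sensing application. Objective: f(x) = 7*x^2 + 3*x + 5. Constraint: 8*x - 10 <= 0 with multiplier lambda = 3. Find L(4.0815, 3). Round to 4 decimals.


Step 1: Evaluate f(x).
f(4.0815) = 7*4.0815^2 + 3*4.0815 + 5 = 133.855
Step 2: Evaluate g(x).
g(4.0815) = 8*4.0815 - 10 = 22.652
Step 3: Compute Lagrangian.
L = 133.855 + 3*22.652 = 201.811


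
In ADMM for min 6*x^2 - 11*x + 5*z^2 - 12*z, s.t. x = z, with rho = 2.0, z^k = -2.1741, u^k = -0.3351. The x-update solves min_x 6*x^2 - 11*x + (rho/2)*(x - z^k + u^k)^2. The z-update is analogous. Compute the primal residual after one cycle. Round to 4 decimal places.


ADMM iteration with rho = 2.0, z^k = -2.1741, u^k = -0.3351
Step 1: x-update.
Minimize 6*x^2 - 11*x + (2.0/2)*(x + 2.1741 - 0.3351)^2
FOC: (2*6 + 2.0)*x = 11 + 2.0*(-2.1741 + 0.3351)
x^{k+1} = 0.523
Step 2: z-update.
Minimize 5*z^2 - 12*z + (2.0/2)*(0.523 - z - 0.3351)^2
FOC: (2*5 + 2.0)*z = 12 + 2.0*(0.523 - 0.3351)
z^{k+1} = 1.0313
Step 3: u-update.
u^{k+1} = -0.3351 + 0.523 - 1.0313 = -0.8434
Step 4: Primal residual = |0.523 - 1.0313| = 0.5083


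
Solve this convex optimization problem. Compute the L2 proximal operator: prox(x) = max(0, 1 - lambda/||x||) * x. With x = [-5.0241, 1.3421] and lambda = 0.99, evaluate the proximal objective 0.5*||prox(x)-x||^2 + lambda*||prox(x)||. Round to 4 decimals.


Step 1: Compute ||x||.
||x|| = 5.2003
Step 2: Compute scaling factor.
scale = max(0, 1 - 0.99/5.2003) = 0.8096
Step 3: prox(x) = [-4.0676, 1.0866]
||prox(x)|| = 4.2103
Step 4: Proximal objective.
0.5*||prox-x||^2 = 0.4901
lambda*||prox|| = 4.1682
Total = 4.6582


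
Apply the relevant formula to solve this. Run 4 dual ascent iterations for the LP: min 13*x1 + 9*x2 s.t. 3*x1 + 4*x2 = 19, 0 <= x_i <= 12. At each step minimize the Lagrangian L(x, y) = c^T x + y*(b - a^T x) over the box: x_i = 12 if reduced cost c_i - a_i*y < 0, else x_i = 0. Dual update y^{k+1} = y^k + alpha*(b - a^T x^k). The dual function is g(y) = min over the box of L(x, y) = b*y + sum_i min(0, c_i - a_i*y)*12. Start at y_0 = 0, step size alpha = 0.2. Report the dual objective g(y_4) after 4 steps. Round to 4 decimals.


Dual ascent for LP: min 13*x1 + 9*x2, 3*x1 + 4*x2 = 19, 0 <= x_i <= 12
Step 1: y^k = 0.0, reduced costs: (13.0, 9.0)
  x^k = (0.0, 0.0), subgradient = b - a^T x = 19.0
  y^{k+1} = 0.0 + 0.2*19.0 = 3.8
Step 2: y^k = 3.8, reduced costs: (1.6, -6.2)
  x^k = (0.0, 12.0), subgradient = b - a^T x = -29.0
  y^{k+1} = 3.8 + 0.2*-29.0 = -2.0
Step 3: y^k = -2.0, reduced costs: (19.0, 17.0)
  x^k = (0.0, 0.0), subgradient = b - a^T x = 19.0
  y^{k+1} = -2.0 + 0.2*19.0 = 1.8
Step 4: y^k = 1.8, reduced costs: (7.6, 1.8)
  x^k = (0.0, 0.0), subgradient = b - a^T x = 19.0
  y^{k+1} = 1.8 + 0.2*19.0 = 5.6
Dual objective at y_4 = 5.6: reduced costs (-3.8, -13.4), box minimizer x = (12.0, 12.0)
g(y_4) = b*y + (c1 - a1*y)*x1 + (c2 - a2*y)*x2 = 19*5.6 + (-3.8)*12.0 + (-13.4)*12.0 = 106.4 - 45.6 - 160.8 = -100.0


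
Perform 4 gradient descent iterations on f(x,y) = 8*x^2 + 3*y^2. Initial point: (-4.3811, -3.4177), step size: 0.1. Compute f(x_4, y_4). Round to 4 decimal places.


Gradient descent on f(x,y) = 8*x^2 + 3*y^2.
Starting point: (-4.3811, -3.4177), alpha = 0.1
Step 1: grad_x = 2*8*-4.3811 = -70.0976, grad_y = 2*3*-3.4177 = -20.5062
  x_1 = -4.3811 - 0.1*-70.0976 = 2.6287
  y_1 = -3.4177 - 0.1*-20.5062 = -1.3671
Step 2: grad_x = 2*8*2.6287 = 42.0586, grad_y = 2*3*-1.3671 = -8.2025
  x_2 = 2.6287 - 0.1*42.0586 = -1.5772
  y_2 = -1.3671 - 0.1*-8.2025 = -0.5468
Step 3: grad_x = 2*8*-1.5772 = -25.2351, grad_y = 2*3*-0.5468 = -3.281
  x_3 = -1.5772 - 0.1*-25.2351 = 0.9463
  y_3 = -0.5468 - 0.1*-3.281 = -0.2187
Step 4: grad_x = 2*8*0.9463 = 15.1411, grad_y = 2*3*-0.2187 = -1.3124
  x_4 = 0.9463 - 0.1*15.1411 = -0.5678
  y_4 = -0.2187 - 0.1*-1.3124 = -0.0875
f(-0.5678, -0.0875) = 8*(-0.5678)^2 + 3*(-0.0875)^2 = 2.6021


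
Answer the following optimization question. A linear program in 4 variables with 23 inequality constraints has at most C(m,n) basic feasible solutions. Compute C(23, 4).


Each vertex corresponds to some choice of n active constraints out of m, so the number of vertices is at most C(m, n) = m! / (n!(m-n)!).
m = 23, n = 4
Numerator: 23 * 22 * 21 * 20
Denominator: 4! = 24
C(23, 4) = 8855


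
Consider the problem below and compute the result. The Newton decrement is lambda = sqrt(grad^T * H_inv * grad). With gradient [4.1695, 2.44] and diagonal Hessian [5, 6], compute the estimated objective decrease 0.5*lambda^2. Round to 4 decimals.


Step 1: H is diagonal, so H^(-1) * g = [0.8339, 0.4067].
Step 2: g^T H^(-1) g = sum_i g_i^2 / H_ii
  = (4.1695)^2/5 + (2.44)^2/6
  = 3.4769 + 0.9923 = 4.4692
Step 3: Objective decrease = 0.5 * g^T H^(-1) g = 2.2346


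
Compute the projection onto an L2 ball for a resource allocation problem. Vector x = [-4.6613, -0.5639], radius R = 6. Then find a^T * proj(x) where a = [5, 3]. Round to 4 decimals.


Step 1: Compute ||x|| (intermediates to 6 decimals).
||x|| = sqrt((-4.6613)^2 + (-0.5639)^2) = 4.695285
Step 2: Project.
Since ||x|| <= R, proj = x (no scaling needed).
proj(x) = [-4.6613, -0.5639]
Step 3: Dot product.
a^T * proj(x) = 5*(-4.6613) + 3*(-0.5639) = -24.9982


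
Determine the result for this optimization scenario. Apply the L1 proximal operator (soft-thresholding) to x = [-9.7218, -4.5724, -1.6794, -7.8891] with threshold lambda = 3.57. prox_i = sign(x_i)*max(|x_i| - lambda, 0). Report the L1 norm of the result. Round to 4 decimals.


Soft-thresholding with lambda = 3.57:
prox(-9.7218) = sign(-9.7218)*max(|-9.7218| - 3.57, 0) = -6.1518
prox(-4.5724) = sign(-4.5724)*max(|-4.5724| - 3.57, 0) = -1.0024
prox(-1.6794) = sign(-1.6794)*max(|-1.6794| - 3.57, 0) = 0.0
prox(-7.8891) = sign(-7.8891)*max(|-7.8891| - 3.57, 0) = -4.3191
prox(x) = [-6.1518, -1.0024, 0.0, -4.3191]
||prox(x)||_1 = 6.1518 + 1.0024 + 0.0 + 4.3191 = 11.4733


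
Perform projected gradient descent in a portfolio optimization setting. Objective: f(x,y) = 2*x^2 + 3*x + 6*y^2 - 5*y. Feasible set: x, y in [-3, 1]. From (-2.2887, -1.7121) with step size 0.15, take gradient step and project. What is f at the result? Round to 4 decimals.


Step 1: Compute gradient at (-2.2887, -1.7121).
grad_x = 2*2*-2.2887 + 3 = -6.1548
grad_y = 2*6*-1.7121 - 5 = -25.5452
Step 2: Gradient step.
x_raw = -2.2887 - 0.15*-6.1548 = -1.3655
y_raw = -1.7121 - 0.15*-25.5452 = 2.1197
Step 3: Project onto [-3, 1].
x_proj = clip(-1.3655) = -1.3655
y_proj = clip(2.1197) = 1.0
Step 4: Evaluate f.
f(-1.3655, 1.0) = 0.6326


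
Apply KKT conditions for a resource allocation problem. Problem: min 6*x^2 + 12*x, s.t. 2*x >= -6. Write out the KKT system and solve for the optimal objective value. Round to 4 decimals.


Step 1: Try lambda = 0 (constraint inactive).
Stationarity: 2*6*x + 12 = 0
x* = -12/(2*6) = -1.0
Check constraint: 2*-1.0 = -2.0 >= -6 -- satisfied.
Step 2: Compute optimal value.
f(x*) = 6*(-1.0)^2 + 12*(-1.0) = -6.0


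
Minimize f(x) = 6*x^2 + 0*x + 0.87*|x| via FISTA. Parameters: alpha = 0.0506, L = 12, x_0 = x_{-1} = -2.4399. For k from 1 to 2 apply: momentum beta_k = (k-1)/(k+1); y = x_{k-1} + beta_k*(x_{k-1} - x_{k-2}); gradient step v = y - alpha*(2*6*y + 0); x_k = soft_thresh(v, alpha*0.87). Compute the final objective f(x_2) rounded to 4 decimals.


FISTA on f(x) = 6*x^2 + 0*x + 0.87*|x|
L = 12, alpha = 0.0506
Iteration 1: beta = 0.0, y = -2.4399 + 0.0*(-2.4399 + 2.4399) = -2.4399
  grad(y) = -29.2788, v = y - alpha*grad = -0.9584
  prox(v) = soft_thresh(-0.9584, 0.044) = -0.9144
Iteration 2: beta = 0.3333, y = -0.9144 + 0.3333*(-0.9144 + 2.4399) = -0.4059
  grad(y) = -4.8703, v = y - alpha*grad = -0.1594
  prox(v) = soft_thresh(-0.1594, 0.044) = -0.1154
f(x_2) = 6*(-0.1154)^2 + 0*(-0.1154) + 0.87*|-0.1154| = 0.1803


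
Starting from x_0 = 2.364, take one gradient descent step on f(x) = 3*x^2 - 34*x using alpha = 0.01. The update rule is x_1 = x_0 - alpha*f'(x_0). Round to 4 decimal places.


We compute the gradient at x_0 and apply the update.
f'(x) = 6*x - 34
f'(2.364) = 6*2.364 - 34 = -19.816
x_1 = 2.364 - 0.01*-19.816 = 2.5622


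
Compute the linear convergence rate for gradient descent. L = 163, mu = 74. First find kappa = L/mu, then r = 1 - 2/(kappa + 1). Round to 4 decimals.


Step 1: Compute the condition number.
kappa = L/mu = 163/74 = 2.2027
Step 2: Compute the convergence rate.
r = 1 - 2/(kappa + 1) = 1 - 2*mu/(L + mu) = (L - mu)/(L + mu) = 89/237 = 0.3755


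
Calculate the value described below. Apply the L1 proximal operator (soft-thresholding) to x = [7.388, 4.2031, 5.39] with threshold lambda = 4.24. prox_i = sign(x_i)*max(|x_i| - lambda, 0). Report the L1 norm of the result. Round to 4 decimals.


Soft-thresholding with lambda = 4.24:
prox(7.388) = sign(7.388)*max(|7.388| - 4.24, 0) = 3.148
prox(4.2031) = sign(4.2031)*max(|4.2031| - 4.24, 0) = 0.0
prox(5.39) = sign(5.39)*max(|5.39| - 4.24, 0) = 1.15
prox(x) = [3.148, 0.0, 1.15]
||prox(x)||_1 = 3.148 + 0.0 + 1.15 = 4.298


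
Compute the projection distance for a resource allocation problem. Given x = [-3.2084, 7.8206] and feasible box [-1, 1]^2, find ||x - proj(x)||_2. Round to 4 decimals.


Project each component onto [-1, 1].
clip(-3.2084) = -1.0, clip(7.8206) = 1.0
Projection = [-1.0, 1.0]
Squared diffs: [4.877, 46.5206]
Distance = sqrt(51.3976) = 7.1692


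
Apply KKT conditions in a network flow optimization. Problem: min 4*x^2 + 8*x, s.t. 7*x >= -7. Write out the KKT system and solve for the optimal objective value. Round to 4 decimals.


Step 1: Try lambda = 0 (constraint inactive).
Stationarity: 2*4*x + 8 = 0
x* = -8/(2*4) = -1.0
Check constraint: 7*-1.0 = -7.0 >= -7 -- satisfied.
Step 2: Compute optimal value.
f(x*) = 4*(-1.0)^2 + 8*(-1.0) = -4.0


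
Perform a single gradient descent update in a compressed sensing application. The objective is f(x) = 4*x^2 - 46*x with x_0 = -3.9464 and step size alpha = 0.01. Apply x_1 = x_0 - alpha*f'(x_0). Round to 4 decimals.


We compute the gradient at x_0 and apply the update.
f'(x) = 8*x - 46
f'(-3.9464) = 8*-3.9464 - 46 = -77.5712
x_1 = -3.9464 - 0.01*-77.5712 = -3.1707


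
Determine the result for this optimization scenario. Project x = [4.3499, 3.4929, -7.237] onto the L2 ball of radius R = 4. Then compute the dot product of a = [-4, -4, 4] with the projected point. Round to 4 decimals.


Step 1: Compute ||x|| (intermediates to 6 decimals).
||x|| = sqrt(4.3499^2 + 3.4929^2 + (-7.237)^2) = 9.137623
Step 2: Project.
Since ||x|| > R, scale = R/||x|| = 4/9.137623 = 0.437751, proj(x) = scale * x
proj(x) = [1.904173, 1.52902, -3.168004]
Step 3: Dot product.
a^T * proj(x) = -4*1.904173 - 4*1.52902 + 4*(-3.168004) = -26.4048


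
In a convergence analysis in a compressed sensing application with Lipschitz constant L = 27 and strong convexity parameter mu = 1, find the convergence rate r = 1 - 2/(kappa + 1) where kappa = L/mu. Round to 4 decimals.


Step 1: Compute the condition number.
kappa = L/mu = 27/1 = 27.0
Step 2: Compute the convergence rate.
r = 1 - 2/(kappa + 1) = 1 - 2*mu/(L + mu) = (L - mu)/(L + mu) = 26/28 = 0.9286


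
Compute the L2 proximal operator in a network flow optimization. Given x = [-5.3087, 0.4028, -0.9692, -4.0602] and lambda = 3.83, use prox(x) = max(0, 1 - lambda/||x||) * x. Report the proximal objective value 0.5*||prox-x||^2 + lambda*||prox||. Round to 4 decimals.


Step 1: Compute ||x||.
||x|| = 6.7653
Step 2: Compute scaling factor.
scale = max(0, 1 - 3.83/6.7653) = 0.4339
Step 3: prox(x) = [-2.3033, 0.1748, -0.4205, -1.7616]
||prox(x)|| = 2.9353
Step 4: Proximal objective.
0.5*||prox-x||^2 = 7.3345
lambda*||prox|| = 11.2422
Total = 18.5766


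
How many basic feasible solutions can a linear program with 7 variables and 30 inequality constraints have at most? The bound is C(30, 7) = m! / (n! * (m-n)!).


Each vertex corresponds to some choice of n active constraints out of m, so the number of vertices is at most C(m, n) = m! / (n!(m-n)!).
m = 30, n = 7
Numerator: 30 * 29 * 28 * 27 * 26 * 25 * 24
Denominator: 7! = 5040
C(30, 7) = 2035800


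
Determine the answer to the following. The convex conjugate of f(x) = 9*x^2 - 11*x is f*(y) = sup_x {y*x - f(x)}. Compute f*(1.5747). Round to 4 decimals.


f*(y) = sup_x {y*x - a*x^2 - b*x} = sup_x {(y-b)*x - a*x^2}
FOC: (y - b) - 2a*x = 0 => x* = (y - b)/(2a)
x* = (1.5747 + 11)/(2*9) = 0.6986
f*(1.5747) = (y-b)^2/(4a) = (1.5747 + 11)^2/(4*9)
= 158.1231/36 = 4.3923


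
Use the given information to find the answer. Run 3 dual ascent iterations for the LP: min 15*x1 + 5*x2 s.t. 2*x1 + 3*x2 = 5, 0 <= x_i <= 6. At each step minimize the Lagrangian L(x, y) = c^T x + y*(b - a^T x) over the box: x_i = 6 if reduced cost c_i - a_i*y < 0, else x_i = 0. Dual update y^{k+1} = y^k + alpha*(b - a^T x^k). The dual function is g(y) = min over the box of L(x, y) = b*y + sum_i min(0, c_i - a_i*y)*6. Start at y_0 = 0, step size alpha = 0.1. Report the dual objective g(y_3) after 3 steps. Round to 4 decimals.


Dual ascent for LP: min 15*x1 + 5*x2, 2*x1 + 3*x2 = 5, 0 <= x_i <= 6
Step 1: y^k = 0.0, reduced costs: (15.0, 5.0)
  x^k = (0.0, 0.0), subgradient = b - a^T x = 5.0
  y^{k+1} = 0.0 + 0.1*5.0 = 0.5
Step 2: y^k = 0.5, reduced costs: (14.0, 3.5)
  x^k = (0.0, 0.0), subgradient = b - a^T x = 5.0
  y^{k+1} = 0.5 + 0.1*5.0 = 1.0
Step 3: y^k = 1.0, reduced costs: (13.0, 2.0)
  x^k = (0.0, 0.0), subgradient = b - a^T x = 5.0
  y^{k+1} = 1.0 + 0.1*5.0 = 1.5
Dual objective at y_3 = 1.5: reduced costs (12.0, 0.5), box minimizer x = (0.0, 0.0)
g(y_3) = b*y + (c1 - a1*y)*x1 + (c2 - a2*y)*x2 = 5*1.5 + 12.0*0.0 + 0.5*0.0 = 7.5 + 0.0 + 0.0 = 7.5


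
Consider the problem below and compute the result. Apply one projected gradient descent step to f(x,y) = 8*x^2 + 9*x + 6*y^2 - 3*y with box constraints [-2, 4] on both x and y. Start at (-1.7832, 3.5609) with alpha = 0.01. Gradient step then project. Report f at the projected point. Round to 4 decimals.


Step 1: Compute gradient at (-1.7832, 3.5609).
grad_x = 2*8*-1.7832 + 9 = -19.5312
grad_y = 2*6*3.5609 - 3 = 39.7308
Step 2: Gradient step.
x_raw = -1.7832 - 0.01*-19.5312 = -1.5879
y_raw = 3.5609 - 0.01*39.7308 = 3.1636
Step 3: Project onto [-2, 4].
x_proj = clip(-1.5879) = -1.5879
y_proj = clip(3.1636) = 3.1636
Step 4: Evaluate f.
f(-1.5879, 3.1636) = 56.4392


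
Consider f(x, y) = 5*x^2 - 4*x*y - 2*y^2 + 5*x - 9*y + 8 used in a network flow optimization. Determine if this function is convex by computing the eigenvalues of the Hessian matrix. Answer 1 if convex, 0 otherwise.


The Hessian of f(x,y) = 5*x^2 - 4*x*y - 2*y^2 + 5*x - 9*y + 8 is:
H = [[10, -4], [-4, -4]]
Trace = 10 - 4 = 6
Determinant = 10*-4 - (-4)^2 = -56
Discriminant = (6)^2 - 4*-56 = 260.0
Eigenvalues: lambda_1 = -5.0623, lambda_2 = 11.0623
The function is not convex.

0


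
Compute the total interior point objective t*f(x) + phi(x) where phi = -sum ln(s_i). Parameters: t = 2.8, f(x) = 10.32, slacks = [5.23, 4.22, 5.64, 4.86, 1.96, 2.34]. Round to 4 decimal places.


Step 1: Compute log-barrier.
ln values: [1.6544, 1.4398, 1.7299, 1.581, 0.6729, 0.8502]
phi = -(1.6544 + 1.4398 + 1.7299 + 1.581 + 0.6729 + 0.8502) = -7.9283
Step 2: Compute augmented objective.
t*f(x) = 2.8*10.32 = 28.896
Total = 28.896 - 7.9283 = 20.9677


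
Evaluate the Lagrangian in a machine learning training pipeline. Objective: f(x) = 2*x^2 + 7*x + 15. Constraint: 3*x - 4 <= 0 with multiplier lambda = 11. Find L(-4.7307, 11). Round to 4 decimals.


Step 1: Evaluate f(x).
f(-4.7307) = 2*(-4.7307)^2 + 7*(-4.7307) + 15 = 26.6441
Step 2: Evaluate g(x).
g(-4.7307) = 3*-4.7307 - 4 = -18.1921
Step 3: Compute Lagrangian.
L = 26.6441 + 11*-18.1921 = -173.469


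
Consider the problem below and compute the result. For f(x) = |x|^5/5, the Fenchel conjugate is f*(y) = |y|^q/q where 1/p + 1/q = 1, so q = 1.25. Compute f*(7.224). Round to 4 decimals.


The conjugate exponent q satisfies 1/p + 1/q = 1.
p = 5, so q = 5/(5 - 1) = 1.25
|y|^q = 7.224^1.25 = 11.8433
f*(7.224) = 11.8433 / 1.25 = 9.4746


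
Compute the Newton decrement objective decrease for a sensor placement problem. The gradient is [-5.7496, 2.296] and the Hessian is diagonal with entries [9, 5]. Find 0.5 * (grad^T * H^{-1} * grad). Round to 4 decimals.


Step 1: H is diagonal, so H^(-1) * g = [-0.6388, 0.4592].
Step 2: g^T H^(-1) g = sum_i g_i^2 / H_ii
  = (-5.7496)^2/9 + (2.296)^2/5
  = 3.6731 + 1.0543 = 4.7274
Step 3: Objective decrease = 0.5 * g^T H^(-1) g = 2.3637


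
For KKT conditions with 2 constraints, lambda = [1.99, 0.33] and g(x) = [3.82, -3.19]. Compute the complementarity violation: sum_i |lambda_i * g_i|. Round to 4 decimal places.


KKT complementary slackness check:
lambda_1 * g_1 = 1.99 * 3.82 = 7.6018
lambda_2 * g_2 = 0.33 * -3.19 = -1.0527
Total violation = 7.6018 + 1.0527 = 8.6545


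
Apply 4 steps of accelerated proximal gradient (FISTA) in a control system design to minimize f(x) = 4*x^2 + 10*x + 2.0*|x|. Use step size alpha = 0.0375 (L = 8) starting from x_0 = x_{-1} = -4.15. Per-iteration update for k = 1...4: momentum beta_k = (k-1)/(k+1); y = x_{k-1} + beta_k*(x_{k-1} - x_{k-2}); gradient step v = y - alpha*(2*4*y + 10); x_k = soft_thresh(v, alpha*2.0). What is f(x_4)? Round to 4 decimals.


FISTA on f(x) = 4*x^2 + 10*x + 2.0*|x|
L = 8, alpha = 0.0375
Iteration 1: beta = 0.0, y = -4.15 + 0.0*(-4.15 + 4.15) = -4.15
  grad(y) = -23.2, v = y - alpha*grad = -3.28
  prox(v) = soft_thresh(-3.28, 0.075) = -3.205
Iteration 2: beta = 0.3333, y = -3.205 + 0.3333*(-3.205 + 4.15) = -2.89
  grad(y) = -13.12, v = y - alpha*grad = -2.398
  prox(v) = soft_thresh(-2.398, 0.075) = -2.323
Iteration 3: beta = 0.5, y = -2.323 + 0.5*(-2.323 + 3.205) = -1.882
  grad(y) = -5.056, v = y - alpha*grad = -1.6924
  prox(v) = soft_thresh(-1.6924, 0.075) = -1.6174
Iteration 4: beta = 0.6, y = -1.6174 + 0.6*(-1.6174 + 2.323) = -1.194
  grad(y) = 0.4477, v = y - alpha*grad = -1.2108
  prox(v) = soft_thresh(-1.2108, 0.075) = -1.1358
f(x_4) = 4*(-1.1358)^2 + 10*(-1.1358) + 2.0*|-1.1358| = -3.9262


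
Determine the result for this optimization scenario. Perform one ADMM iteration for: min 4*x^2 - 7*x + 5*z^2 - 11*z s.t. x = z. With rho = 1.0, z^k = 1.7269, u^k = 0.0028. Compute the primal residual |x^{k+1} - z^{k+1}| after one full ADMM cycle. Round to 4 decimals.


ADMM iteration with rho = 1.0, z^k = 1.7269, u^k = 0.0028
Step 1: x-update.
Minimize 4*x^2 - 7*x + (1.0/2)*(x - 1.7269 + 0.0028)^2
FOC: (2*4 + 1.0)*x = 7 + 1.0*(1.7269 - 0.0028)
x^{k+1} = 0.9693
Step 2: z-update.
Minimize 5*z^2 - 11*z + (1.0/2)*(0.9693 - z + 0.0028)^2
FOC: (2*5 + 1.0)*z = 11 + 1.0*(0.9693 + 0.0028)
z^{k+1} = 1.0884
Step 3: u-update.
u^{k+1} = 0.0028 + 0.9693 - 1.0884 = -0.1162
Step 4: Primal residual = |0.9693 - 1.0884| = 0.119


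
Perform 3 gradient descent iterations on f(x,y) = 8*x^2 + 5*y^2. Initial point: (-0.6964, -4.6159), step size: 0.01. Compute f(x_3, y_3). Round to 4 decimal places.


Gradient descent on f(x,y) = 8*x^2 + 5*y^2.
Starting point: (-0.6964, -4.6159), alpha = 0.01
Step 1: grad_x = 2*8*-0.6964 = -11.1424, grad_y = 2*5*-4.6159 = -46.159
  x_1 = -0.6964 - 0.01*-11.1424 = -0.585
  y_1 = -4.6159 - 0.01*-46.159 = -4.1543
Step 2: grad_x = 2*8*-0.585 = -9.3596, grad_y = 2*5*-4.1543 = -41.5431
  x_2 = -0.585 - 0.01*-9.3596 = -0.4914
  y_2 = -4.1543 - 0.01*-41.5431 = -3.7389
Step 3: grad_x = 2*8*-0.4914 = -7.8621, grad_y = 2*5*-3.7389 = -37.3888
  x_3 = -0.4914 - 0.01*-7.8621 = -0.4128
  y_3 = -3.7389 - 0.01*-37.3888 = -3.365
f(-0.4128, -3.365) = 8*(-0.4128)^2 + 5*(-3.365)^2 = 57.9788


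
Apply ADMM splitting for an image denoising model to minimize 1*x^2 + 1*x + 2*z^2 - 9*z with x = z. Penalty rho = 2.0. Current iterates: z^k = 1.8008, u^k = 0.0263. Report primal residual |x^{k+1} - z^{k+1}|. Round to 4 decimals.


ADMM iteration with rho = 2.0, z^k = 1.8008, u^k = 0.0263
Step 1: x-update.
Minimize 1*x^2 + 1*x + (2.0/2)*(x - 1.8008 + 0.0263)^2
FOC: (2*1 + 2.0)*x = -1 + 2.0*(1.8008 - 0.0263)
x^{k+1} = 0.6373
Step 2: z-update.
Minimize 2*z^2 - 9*z + (2.0/2)*(0.6373 - z + 0.0263)^2
FOC: (2*2 + 2.0)*z = 9 + 2.0*(0.6373 + 0.0263)
z^{k+1} = 1.7212
Step 3: u-update.
u^{k+1} = 0.0263 + 0.6373 - 1.7212 = -1.0576
Step 4: Primal residual = |0.6373 - 1.7212| = 1.0839


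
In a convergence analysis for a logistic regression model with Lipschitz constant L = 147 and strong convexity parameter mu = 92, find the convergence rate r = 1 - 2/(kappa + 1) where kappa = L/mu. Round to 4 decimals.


Step 1: Compute the condition number.
kappa = L/mu = 147/92 = 1.5978
Step 2: Compute the convergence rate.
r = 1 - 2/(kappa + 1) = 1 - 2*mu/(L + mu) = (L - mu)/(L + mu) = 55/239 = 0.2301


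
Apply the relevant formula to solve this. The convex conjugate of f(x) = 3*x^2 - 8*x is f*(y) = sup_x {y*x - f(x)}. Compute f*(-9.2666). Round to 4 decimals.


f*(y) = sup_x {y*x - a*x^2 - b*x} = sup_x {(y-b)*x - a*x^2}
FOC: (y - b) - 2a*x = 0 => x* = (y - b)/(2a)
x* = (-9.2666 + 8)/(2*3) = -0.2111
f*(-9.2666) = (y-b)^2/(4a) = (-9.2666 + 8)^2/(4*3)
= 1.6043/12 = 0.1337


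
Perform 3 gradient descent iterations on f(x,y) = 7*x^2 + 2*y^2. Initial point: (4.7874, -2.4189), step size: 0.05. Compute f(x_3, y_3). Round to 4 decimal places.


Gradient descent on f(x,y) = 7*x^2 + 2*y^2.
Starting point: (4.7874, -2.4189), alpha = 0.05
Step 1: grad_x = 2*7*4.7874 = 67.0236, grad_y = 2*2*-2.4189 = -9.6756
  x_1 = 4.7874 - 0.05*67.0236 = 1.4362
  y_1 = -2.4189 - 0.05*-9.6756 = -1.9351
Step 2: grad_x = 2*7*1.4362 = 20.1071, grad_y = 2*2*-1.9351 = -7.7405
  x_2 = 1.4362 - 0.05*20.1071 = 0.4309
  y_2 = -1.9351 - 0.05*-7.7405 = -1.5481
Step 3: grad_x = 2*7*0.4309 = 6.0321, grad_y = 2*2*-1.5481 = -6.1924
  x_3 = 0.4309 - 0.05*6.0321 = 0.1293
  y_3 = -1.5481 - 0.05*-6.1924 = -1.2385
f(0.1293, -1.2385) = 7*0.1293^2 + 2*(-1.2385)^2 = 3.1846


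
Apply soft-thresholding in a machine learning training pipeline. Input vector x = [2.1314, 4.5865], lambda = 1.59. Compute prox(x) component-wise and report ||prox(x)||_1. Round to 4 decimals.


Soft-thresholding with lambda = 1.59:
prox(2.1314) = sign(2.1314)*max(|2.1314| - 1.59, 0) = 0.5414
prox(4.5865) = sign(4.5865)*max(|4.5865| - 1.59, 0) = 2.9965
prox(x) = [0.5414, 2.9965]
||prox(x)||_1 = 0.5414 + 2.9965 = 3.5379


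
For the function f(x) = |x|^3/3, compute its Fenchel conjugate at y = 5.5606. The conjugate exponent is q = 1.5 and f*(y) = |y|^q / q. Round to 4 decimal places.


The conjugate exponent q satisfies 1/p + 1/q = 1.
p = 3, so q = 3/(3 - 1) = 1.5
|y|^q = 5.5606^1.5 = 13.1124
f*(5.5606) = 13.1124 / 1.5 = 8.7416


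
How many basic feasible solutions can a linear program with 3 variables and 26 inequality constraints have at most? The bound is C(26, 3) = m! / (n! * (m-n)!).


Each vertex corresponds to some choice of n active constraints out of m, so the number of vertices is at most C(m, n) = m! / (n!(m-n)!).
m = 26, n = 3
Numerator: 26 * 25 * 24
Denominator: 3! = 6
C(26, 3) = 2600


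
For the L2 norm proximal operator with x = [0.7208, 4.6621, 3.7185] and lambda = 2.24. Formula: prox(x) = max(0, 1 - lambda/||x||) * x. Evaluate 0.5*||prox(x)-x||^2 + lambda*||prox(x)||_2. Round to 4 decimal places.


Step 1: Compute ||x||.
||x|| = 6.0068
Step 2: Compute scaling factor.
scale = max(0, 1 - 2.24/6.0068) = 0.6271
Step 3: prox(x) = [0.452, 2.9236, 2.3318]
||prox(x)|| = 3.7668
Step 4: Proximal objective.
0.5*||prox-x||^2 = 2.5088
lambda*||prox|| = 8.4376
Total = 10.9465


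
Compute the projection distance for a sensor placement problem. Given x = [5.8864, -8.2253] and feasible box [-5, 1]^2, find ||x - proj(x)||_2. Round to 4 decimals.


Project each component onto [-5, 1].
clip(5.8864) = 1.0, clip(-8.2253) = -5.0
Projection = [1.0, -5.0]
Squared diffs: [23.8769, 10.4026]
Distance = sqrt(34.2795) = 5.8549


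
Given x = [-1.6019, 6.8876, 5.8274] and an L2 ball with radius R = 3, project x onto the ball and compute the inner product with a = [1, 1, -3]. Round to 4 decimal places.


Step 1: Compute ||x|| (intermediates to 6 decimals).
||x|| = sqrt((-1.6019)^2 + 6.8876^2 + 5.8274^2) = 9.163171
Step 2: Project.
Since ||x|| > R, scale = R/||x|| = 3/9.163171 = 0.327398, proj(x) = scale * x
proj(x) = [-0.524459, 2.254986, 1.907879]
Step 3: Dot product.
a^T * proj(x) = 1*(-0.524459) + 1*2.254986 - 3*1.907879 = -3.9931


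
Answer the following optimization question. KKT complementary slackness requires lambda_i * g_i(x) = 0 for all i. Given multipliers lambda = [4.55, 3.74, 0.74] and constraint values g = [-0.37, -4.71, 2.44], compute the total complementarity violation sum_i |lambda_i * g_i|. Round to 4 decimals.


KKT complementary slackness check:
lambda_1 * g_1 = 4.55 * -0.37 = -1.6835
lambda_2 * g_2 = 3.74 * -4.71 = -17.6154
lambda_3 * g_3 = 0.74 * 2.44 = 1.8056
Total violation = 1.6835 + 17.6154 + 1.8056 = 21.1045


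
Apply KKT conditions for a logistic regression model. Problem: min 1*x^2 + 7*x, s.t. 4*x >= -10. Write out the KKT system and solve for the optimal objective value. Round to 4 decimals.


Step 1: Try lambda = 0 (constraint inactive).
x_unc = -7/(2*1) = -3.5
Check: 4*-3.5 = -14.0 < -10 -- violated!
Step 2: Constraint must be active: 4*x = -10
x* = -10/4 = -2.5
lambda = (2*1*(-2.5) + 7)/4 = 0.5
Step 3: Compute optimal value.
f(x*) = 1*(-2.5)^2 + 7*(-2.5) = -11.25


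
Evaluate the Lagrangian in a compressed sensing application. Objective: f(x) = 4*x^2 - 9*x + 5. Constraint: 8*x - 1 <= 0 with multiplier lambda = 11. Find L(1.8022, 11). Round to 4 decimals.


Step 1: Evaluate f(x).
f(1.8022) = 4*1.8022^2 - 9*1.8022 + 5 = 1.7719
Step 2: Evaluate g(x).
g(1.8022) = 8*1.8022 - 1 = 13.4176
Step 3: Compute Lagrangian.
L = 1.7719 + 11*13.4176 = 149.3655


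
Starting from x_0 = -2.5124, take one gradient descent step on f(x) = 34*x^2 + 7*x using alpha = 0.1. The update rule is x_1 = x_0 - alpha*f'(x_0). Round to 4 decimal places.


We compute the gradient at x_0 and apply the update.
f'(x) = 68*x + 7
f'(-2.5124) = 68*-2.5124 + 7 = -163.8432
x_1 = -2.5124 - 0.1*-163.8432 = 13.8719


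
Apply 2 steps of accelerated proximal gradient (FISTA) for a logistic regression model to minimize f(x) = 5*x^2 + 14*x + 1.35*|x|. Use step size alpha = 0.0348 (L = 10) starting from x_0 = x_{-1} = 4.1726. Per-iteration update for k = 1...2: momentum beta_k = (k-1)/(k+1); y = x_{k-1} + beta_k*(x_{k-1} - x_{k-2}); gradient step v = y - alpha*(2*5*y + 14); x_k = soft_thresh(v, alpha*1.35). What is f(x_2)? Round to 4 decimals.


FISTA on f(x) = 5*x^2 + 14*x + 1.35*|x|
L = 10, alpha = 0.0348
Iteration 1: beta = 0.0, y = 4.1726 + 0.0*(4.1726 - 4.1726) = 4.1726
  grad(y) = 55.726, v = y - alpha*grad = 2.2333
  prox(v) = soft_thresh(2.2333, 0.047) = 2.1864
Iteration 2: beta = 0.3333, y = 2.1864 + 0.3333*(2.1864 - 4.1726) = 1.5243
  grad(y) = 29.2427, v = y - alpha*grad = 0.5066
  prox(v) = soft_thresh(0.5066, 0.047) = 0.4596
f(x_2) = 5*0.4596^2 + 14*0.4596 + 1.35*|0.4596| = 8.1119


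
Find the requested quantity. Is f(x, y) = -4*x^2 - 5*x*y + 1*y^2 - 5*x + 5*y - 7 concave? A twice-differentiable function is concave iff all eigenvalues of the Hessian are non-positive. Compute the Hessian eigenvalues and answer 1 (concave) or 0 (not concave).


The Hessian of f(x,y) = -4*x^2 - 5*x*y + 1*y^2 - 5*x + 5*y - 7 is:
H = [[-8, -5], [-5, 2]]
Trace = -8 + 2 = -6
Determinant = -8*2 - (-5)^2 = -41
Discriminant = (-6)^2 - 4*-41 = 200.0
Eigenvalues: lambda_1 = -10.0711, lambda_2 = 4.0711
The function is not concave.

0


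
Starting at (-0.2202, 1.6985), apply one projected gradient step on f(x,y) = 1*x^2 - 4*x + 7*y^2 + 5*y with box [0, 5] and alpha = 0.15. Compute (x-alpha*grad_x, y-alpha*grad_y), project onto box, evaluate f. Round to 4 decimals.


Step 1: Compute gradient at (-0.2202, 1.6985).
grad_x = 2*1*-0.2202 - 4 = -4.4404
grad_y = 2*7*1.6985 + 5 = 28.779
Step 2: Gradient step.
x_raw = -0.2202 - 0.15*-4.4404 = 0.4459
y_raw = 1.6985 - 0.15*28.779 = -2.6184
Step 3: Project onto [0, 5].
x_proj = clip(0.4459) = 0.4459
y_proj = clip(-2.6184) = 0.0
Step 4: Evaluate f.
f(0.4459, 0.0) = -1.5846
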